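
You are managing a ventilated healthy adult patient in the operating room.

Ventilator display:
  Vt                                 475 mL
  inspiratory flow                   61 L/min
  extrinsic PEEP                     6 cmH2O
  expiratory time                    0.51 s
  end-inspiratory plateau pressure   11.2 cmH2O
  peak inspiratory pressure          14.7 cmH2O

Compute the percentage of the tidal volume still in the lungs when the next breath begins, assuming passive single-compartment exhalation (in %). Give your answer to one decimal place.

19.8

Flow: 61 L/min ÷ 60 = 1.0167 L/s.
R = (PIP − Pplat)/V̇ = (14.7 − 11.2) / 1.0167 = 3.5/1.0167 = 3.443 cmH2O·s/L.
C = Vt/(Pplat − PEEP) = 475.0 / (11.2 − 6) = 475.0/5.2 = 91.346 mL/cmH2O.
τ = R × C = 3.443 × 0.09135 L/cmH2O = 0.3145 s.
Fraction remaining at end-expiration = e^(−Te/τ) = e^(−0.51/0.3145) = 0.1976 → 19.76%.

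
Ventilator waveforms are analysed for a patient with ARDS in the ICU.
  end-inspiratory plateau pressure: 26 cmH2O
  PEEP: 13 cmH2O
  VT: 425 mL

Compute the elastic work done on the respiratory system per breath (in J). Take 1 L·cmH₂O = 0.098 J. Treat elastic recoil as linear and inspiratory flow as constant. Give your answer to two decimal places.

Elastic work ≈ ½ × (Pplat − PEEP) × Vt = 0.5 × (26 − 13) × 0.425 L = 0.5 × 13.0 × 0.425 = 2.763 L·cmH2O.
× 0.098 J/(L·cmH2O) → 0.2708 J.

0.27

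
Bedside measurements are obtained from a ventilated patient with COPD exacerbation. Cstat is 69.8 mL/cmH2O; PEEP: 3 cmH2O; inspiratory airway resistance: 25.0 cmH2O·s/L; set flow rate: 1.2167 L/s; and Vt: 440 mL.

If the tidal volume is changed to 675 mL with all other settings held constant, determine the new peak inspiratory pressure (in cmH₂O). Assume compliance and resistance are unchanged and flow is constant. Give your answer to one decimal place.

PIP = Vt/C + R·V̇ + PEEP (constant-flow equation of motion).
Only the elastic term changes: ΔPIP = ΔVt / C = (675 − 440) / 69.8 = 3.367 cmH2O.
Original PIP = 440/69.8 + 25.0×1.2167 + 3 = 39.721 cmH2O; new PIP = 39.721 + (3.367) = 43.088 cmH2O.

43.1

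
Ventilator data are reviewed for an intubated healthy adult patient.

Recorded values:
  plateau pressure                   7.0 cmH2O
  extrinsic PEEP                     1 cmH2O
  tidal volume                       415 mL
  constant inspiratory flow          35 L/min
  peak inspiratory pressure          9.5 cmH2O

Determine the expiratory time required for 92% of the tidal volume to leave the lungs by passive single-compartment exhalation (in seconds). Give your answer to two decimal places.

Flow: 35 L/min ÷ 60 = 0.5833 L/s.
R = (PIP − Pplat)/V̇ = (9.5 − 7.0) / 0.5833 = 2.5/0.5833 = 4.286 cmH2O·s/L.
C = Vt/(Pplat − PEEP) = 415.0 / (7.0 − 1) = 415.0/6.0 = 69.167 mL/cmH2O.
τ = R × C = 4.286 × 0.06917 L/cmH2O = 0.2965 s.
t = −τ·ln(1 − 0.92) = −0.2965·ln(0.08) = 0.7489 s.

0.75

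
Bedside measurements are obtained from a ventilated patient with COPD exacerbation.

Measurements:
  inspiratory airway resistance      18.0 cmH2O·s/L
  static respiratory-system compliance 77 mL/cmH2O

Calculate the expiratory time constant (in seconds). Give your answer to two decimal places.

τ = R × C = 18.0 × 77 mL/cmH2O = 18.0 × 0.077 L/cmH2O = 1.386 s.

1.39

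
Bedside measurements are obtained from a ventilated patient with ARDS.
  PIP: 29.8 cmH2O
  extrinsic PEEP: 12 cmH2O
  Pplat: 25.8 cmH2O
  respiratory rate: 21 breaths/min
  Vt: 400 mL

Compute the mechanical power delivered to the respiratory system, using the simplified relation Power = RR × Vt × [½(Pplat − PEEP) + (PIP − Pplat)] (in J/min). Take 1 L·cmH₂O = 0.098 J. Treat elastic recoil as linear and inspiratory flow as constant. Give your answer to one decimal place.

Per-breath work = Vt × [½(Pplat−PEEP) + (PIP−Pplat)] = 0.400 × [0.5×13.8 + 4.0] = 0.400 × 10.9 = 4.36 L·cmH2O.
Power = 21 × 4.36 = 91.56 L·cmH2O/min.
× 0.098 J/(L·cmH2O) → 8.973 J/min.

9.0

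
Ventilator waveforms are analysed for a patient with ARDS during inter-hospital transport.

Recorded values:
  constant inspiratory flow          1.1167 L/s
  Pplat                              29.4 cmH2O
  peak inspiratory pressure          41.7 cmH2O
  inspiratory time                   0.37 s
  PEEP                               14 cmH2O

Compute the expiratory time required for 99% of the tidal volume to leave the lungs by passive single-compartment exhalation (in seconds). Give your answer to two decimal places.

1.36

Vt = flow × Ti = 1.1167 L/s × 0.37 s × 1000 mL/L = 413.18 mL.
R = (PIP − Pplat)/V̇ = (41.7 − 29.4) / 1.1167 = 12.3/1.1167 = 11.015 cmH2O·s/L.
C = Vt/(Pplat − PEEP) = 413.18 / (29.4 − 14) = 413.18/15.4 = 26.83 mL/cmH2O.
τ = R × C = 11.015 × 0.02683 L/cmH2O = 0.2955 s.
t = −τ·ln(1 − 0.99) = −0.2955·ln(0.01) = 1.361 s.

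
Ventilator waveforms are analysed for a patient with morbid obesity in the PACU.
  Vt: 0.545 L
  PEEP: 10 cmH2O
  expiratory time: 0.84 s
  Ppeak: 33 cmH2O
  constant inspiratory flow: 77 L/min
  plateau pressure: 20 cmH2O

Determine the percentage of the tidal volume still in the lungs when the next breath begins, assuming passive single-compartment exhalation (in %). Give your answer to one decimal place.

21.8

Flow: 77 L/min ÷ 60 = 1.2833 L/s.
R = (PIP − Pplat)/V̇ = (33 − 20) / 1.2833 = 13.0/1.2833 = 10.13 cmH2O·s/L.
C = Vt/(Pplat − PEEP) = 545.0 / (20 − 10) = 545.0/10.0 = 54.5 mL/cmH2O.
τ = R × C = 10.13 × 0.0545 L/cmH2O = 0.5521 s.
Fraction remaining at end-expiration = e^(−Te/τ) = e^(−0.84/0.5521) = 0.2184 → 21.84%.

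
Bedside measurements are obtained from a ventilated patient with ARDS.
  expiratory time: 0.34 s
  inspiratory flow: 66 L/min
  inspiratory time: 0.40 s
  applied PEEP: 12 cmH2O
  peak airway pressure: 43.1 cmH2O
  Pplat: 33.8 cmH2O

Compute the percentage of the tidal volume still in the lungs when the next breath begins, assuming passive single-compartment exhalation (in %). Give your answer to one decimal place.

Flow: 66 L/min ÷ 60 = 1.1 L/s.
Vt = flow × Ti = 1.1 L/s × 0.40 s × 1000 mL/L = 440.0 mL.
R = (PIP − Pplat)/V̇ = (43.1 − 33.8) / 1.1 = 9.3/1.1 = 8.455 cmH2O·s/L.
C = Vt/(Pplat − PEEP) = 440.0 / (33.8 − 12) = 440.0/21.8 = 20.183 mL/cmH2O.
τ = R × C = 8.455 × 0.02018 L/cmH2O = 0.1706 s.
Fraction remaining at end-expiration = e^(−Te/τ) = e^(−0.34/0.1706) = 0.1363 → 13.63%.

13.6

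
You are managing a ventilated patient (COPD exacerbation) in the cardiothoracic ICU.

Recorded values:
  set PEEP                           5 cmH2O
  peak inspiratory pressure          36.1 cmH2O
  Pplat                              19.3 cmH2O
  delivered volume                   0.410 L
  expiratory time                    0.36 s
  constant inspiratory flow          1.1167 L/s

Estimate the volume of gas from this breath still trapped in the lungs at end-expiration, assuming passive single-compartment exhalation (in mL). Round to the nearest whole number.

178

R = (PIP − Pplat)/V̇ = (36.1 − 19.3) / 1.1167 = 16.8/1.1167 = 15.044 cmH2O·s/L.
C = Vt/(Pplat − PEEP) = 410.0 / (19.3 − 5) = 410.0/14.3 = 28.671 mL/cmH2O.
τ = R × C = 15.044 × 0.02867 L/cmH2O = 0.4313 s.
Fraction remaining = e^(−Te/τ) = e^(−0.36/0.4313) = 0.434.
Trapped volume = 410.0 × 0.434 = 177.94 mL.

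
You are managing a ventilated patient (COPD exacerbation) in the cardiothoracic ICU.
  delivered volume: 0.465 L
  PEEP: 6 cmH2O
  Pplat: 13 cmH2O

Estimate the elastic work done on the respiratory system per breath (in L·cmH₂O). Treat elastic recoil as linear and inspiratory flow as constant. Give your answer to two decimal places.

Elastic work ≈ ½ × (Pplat − PEEP) × Vt = 0.5 × (13 − 6) × 0.465 L = 0.5 × 7.0 × 0.465 = 1.628 L·cmH2O.

1.63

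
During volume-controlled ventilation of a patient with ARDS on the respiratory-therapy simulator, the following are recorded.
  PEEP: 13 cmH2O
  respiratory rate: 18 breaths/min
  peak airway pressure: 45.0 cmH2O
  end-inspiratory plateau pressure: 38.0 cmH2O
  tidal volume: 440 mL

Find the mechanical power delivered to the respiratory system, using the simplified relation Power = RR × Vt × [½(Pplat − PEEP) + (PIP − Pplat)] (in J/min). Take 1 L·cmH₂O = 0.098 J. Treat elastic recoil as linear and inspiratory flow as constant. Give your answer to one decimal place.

Per-breath work = Vt × [½(Pplat−PEEP) + (PIP−Pplat)] = 0.440 × [0.5×25.0 + 7.0] = 0.440 × 19.5 = 8.58 L·cmH2O.
Power = 18 × 8.58 = 154.44 L·cmH2O/min.
× 0.098 J/(L·cmH2O) → 15.135 J/min.

15.1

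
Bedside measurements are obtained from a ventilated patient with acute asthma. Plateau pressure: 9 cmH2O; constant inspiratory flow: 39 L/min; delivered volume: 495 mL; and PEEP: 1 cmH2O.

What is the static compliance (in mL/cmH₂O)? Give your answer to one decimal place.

Cstat = Vt / (Pplat − PEEP) = 495 / (9 − 1) = 495 / 8.0 = 61.875 mL/cmH2O.

61.9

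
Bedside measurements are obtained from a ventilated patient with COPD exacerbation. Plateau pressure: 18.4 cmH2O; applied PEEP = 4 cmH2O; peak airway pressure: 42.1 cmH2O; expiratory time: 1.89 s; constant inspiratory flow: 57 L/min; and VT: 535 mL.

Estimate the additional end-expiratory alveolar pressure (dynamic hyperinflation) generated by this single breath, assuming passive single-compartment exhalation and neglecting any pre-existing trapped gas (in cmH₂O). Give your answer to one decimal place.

1.9

Flow: 57 L/min ÷ 60 = 0.95 L/s.
R = (PIP − Pplat)/V̇ = (42.1 − 18.4) / 0.95 = 23.7/0.95 = 24.947 cmH2O·s/L.
C = Vt/(Pplat − PEEP) = 535.0 / (18.4 − 4) = 535.0/14.4 = 37.153 mL/cmH2O.
τ = R × C = 24.947 × 0.03715 L/cmH2O = 0.9268 s.
Fraction remaining = e^(−Te/τ) = e^(−1.89/0.9268) = 0.1301; trapped volume = 535.0 × 0.1301 = 69.604 mL.
Additional alveolar pressure from trapping ≈ V_trapped / C = 69.604 / 37.153 = 1.873 cmH2O.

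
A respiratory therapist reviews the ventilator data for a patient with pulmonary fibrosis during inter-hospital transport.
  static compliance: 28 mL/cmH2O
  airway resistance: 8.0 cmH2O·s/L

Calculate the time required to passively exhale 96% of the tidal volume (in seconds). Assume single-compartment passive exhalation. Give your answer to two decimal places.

τ = R × C = 8.0 × 28 mL/cmH2O = 8.0 × 0.028 L/cmH2O = 0.224 s.
Exhaled fraction f = 1 − e^(−t/τ) → t = −τ·ln(1 − f) = −0.224·ln(0.04) = 0.721 s.

0.72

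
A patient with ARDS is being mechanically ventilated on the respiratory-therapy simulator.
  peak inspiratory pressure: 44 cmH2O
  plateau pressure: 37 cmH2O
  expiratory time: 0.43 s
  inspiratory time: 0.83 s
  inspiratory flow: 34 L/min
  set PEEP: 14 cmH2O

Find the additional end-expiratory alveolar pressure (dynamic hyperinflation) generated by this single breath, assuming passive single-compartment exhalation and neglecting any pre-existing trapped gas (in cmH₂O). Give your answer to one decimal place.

4.2

Flow: 34 L/min ÷ 60 = 0.5667 L/s.
Vt = flow × Ti = 0.5667 L/s × 0.83 s × 1000 mL/L = 470.36 mL.
R = (PIP − Pplat)/V̇ = (44 − 37) / 0.5667 = 7.0/0.5667 = 12.352 cmH2O·s/L.
C = Vt/(Pplat − PEEP) = 470.36 / (37 − 14) = 470.36/23.0 = 20.45 mL/cmH2O.
τ = R × C = 12.352 × 0.02045 L/cmH2O = 0.2526 s.
Fraction remaining = e^(−Te/τ) = e^(−0.43/0.2526) = 0.1823; trapped volume = 470.36 × 0.1823 = 85.747 mL.
Additional alveolar pressure from trapping ≈ V_trapped / C = 85.747 / 20.45 = 4.193 cmH2O.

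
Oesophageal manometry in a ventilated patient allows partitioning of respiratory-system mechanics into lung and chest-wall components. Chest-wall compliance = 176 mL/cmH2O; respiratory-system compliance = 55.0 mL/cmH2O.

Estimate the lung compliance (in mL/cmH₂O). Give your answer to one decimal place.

1/CL = 1/Crs − 1/Ccw.
1/CL = 1/55.0 − 1/176 = 0.0125.
CL = 80.0 mL/cmH2O.

80.0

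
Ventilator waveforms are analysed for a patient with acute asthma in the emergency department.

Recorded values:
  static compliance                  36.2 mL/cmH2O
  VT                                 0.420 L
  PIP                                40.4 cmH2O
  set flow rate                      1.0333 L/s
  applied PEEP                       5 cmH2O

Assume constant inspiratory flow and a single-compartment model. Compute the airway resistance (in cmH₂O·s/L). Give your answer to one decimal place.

23.0

Equation of motion (constant flow): PIP = Vt/C + R·V̇ + PEEP.
R·V̇ = PIP − Vt/C − PEEP = 40.4 − 420/36.2 − 5 = 40.4 − 11.602 − 5 = 23.798 cmH2O.
R = 23.798 / 1.0333 = 23.031 cmH2O·s/L.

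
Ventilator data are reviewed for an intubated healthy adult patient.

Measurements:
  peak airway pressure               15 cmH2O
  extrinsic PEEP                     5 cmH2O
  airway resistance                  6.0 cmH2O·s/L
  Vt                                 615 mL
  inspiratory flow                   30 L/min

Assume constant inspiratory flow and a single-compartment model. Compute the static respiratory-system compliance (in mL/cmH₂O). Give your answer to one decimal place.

Flow: 30 L/min ÷ 60 = 0.5 L/s.
Equation of motion (constant flow): PIP = Vt/C + R·V̇ + PEEP.
Vt/C = PIP − R·V̇ − PEEP = 15 − 6.0×0.5 − 5 = 15 − 3.0 − 5 = 7.0 cmH2O.
C = Vt / 7.0 = 615 / 7.0 = 87.857 mL/cmH2O.

87.9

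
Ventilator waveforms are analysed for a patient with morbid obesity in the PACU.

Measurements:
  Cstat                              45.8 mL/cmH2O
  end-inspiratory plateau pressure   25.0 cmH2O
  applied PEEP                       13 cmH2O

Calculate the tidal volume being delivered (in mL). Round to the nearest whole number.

Vt = Cstat × (Pplat − PEEP) = 45.8 × (25.0 − 13) = 45.8 × 12.0 = 549.6 mL.

550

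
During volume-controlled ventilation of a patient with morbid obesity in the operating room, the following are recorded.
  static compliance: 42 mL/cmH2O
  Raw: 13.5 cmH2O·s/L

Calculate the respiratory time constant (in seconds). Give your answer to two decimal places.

τ = R × C = 13.5 × 42 mL/cmH2O = 13.5 × 0.042 L/cmH2O = 0.567 s.

0.57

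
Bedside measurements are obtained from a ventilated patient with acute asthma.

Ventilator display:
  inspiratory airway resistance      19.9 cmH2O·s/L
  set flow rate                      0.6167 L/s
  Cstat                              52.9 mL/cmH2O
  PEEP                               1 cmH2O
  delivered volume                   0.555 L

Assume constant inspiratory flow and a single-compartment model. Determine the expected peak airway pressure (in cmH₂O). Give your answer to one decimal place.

23.8

Equation of motion (constant flow): PIP = Vt/C + R·V̇ + PEEP.
PIP = 555/52.9 + 19.9×0.6167 + 1 = 10.491 + 12.272 + 1 = 23.763 cmH2O.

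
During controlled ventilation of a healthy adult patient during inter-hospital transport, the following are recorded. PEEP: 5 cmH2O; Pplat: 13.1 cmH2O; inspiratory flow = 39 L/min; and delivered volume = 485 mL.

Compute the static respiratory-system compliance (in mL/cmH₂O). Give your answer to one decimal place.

Cstat = Vt / (Pplat − PEEP) = 485 / (13.1 − 5) = 485 / 8.1 = 59.877 mL/cmH2O.

59.9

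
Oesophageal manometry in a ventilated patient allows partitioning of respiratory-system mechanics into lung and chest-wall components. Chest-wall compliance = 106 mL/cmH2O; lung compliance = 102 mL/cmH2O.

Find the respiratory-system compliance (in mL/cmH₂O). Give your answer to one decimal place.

52.0

Lung and chest wall are elastances in series: 1/Crs = 1/CL + 1/Ccw.
1/Crs = 1/102 + 1/106 = 0.01924.
Crs = 51.975 mL/cmH2O.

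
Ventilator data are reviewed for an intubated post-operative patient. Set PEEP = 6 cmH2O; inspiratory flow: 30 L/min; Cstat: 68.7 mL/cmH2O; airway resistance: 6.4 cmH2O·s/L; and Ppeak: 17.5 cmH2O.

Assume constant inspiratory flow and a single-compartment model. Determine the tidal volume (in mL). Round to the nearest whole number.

570

Flow: 30 L/min ÷ 60 = 0.5 L/s.
Equation of motion (constant flow): PIP = Vt/C + R·V̇ + PEEP.
Vt/C = PIP − R·V̇ − PEEP = 17.5 − 3.2 − 6 = 8.3 cmH2O.
Vt = C × 8.3 = 68.7 × 8.3 = 570.21 mL.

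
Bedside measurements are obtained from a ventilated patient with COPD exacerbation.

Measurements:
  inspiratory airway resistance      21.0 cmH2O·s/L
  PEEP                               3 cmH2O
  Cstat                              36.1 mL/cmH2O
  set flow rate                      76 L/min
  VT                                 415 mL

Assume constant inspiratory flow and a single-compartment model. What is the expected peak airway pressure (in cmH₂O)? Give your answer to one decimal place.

41.1

Flow: 76 L/min ÷ 60 = 1.2667 L/s.
Equation of motion (constant flow): PIP = Vt/C + R·V̇ + PEEP.
PIP = 415/36.1 + 21.0×1.2667 + 3 = 11.496 + 26.601 + 3 = 41.097 cmH2O.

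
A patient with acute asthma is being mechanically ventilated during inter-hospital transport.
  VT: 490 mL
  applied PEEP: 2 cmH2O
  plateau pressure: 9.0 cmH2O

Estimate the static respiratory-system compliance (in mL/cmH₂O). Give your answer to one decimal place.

Cstat = Vt / (Pplat − PEEP) = 490 / (9.0 − 2) = 490 / 7.0 = 70.0 mL/cmH2O.

70.0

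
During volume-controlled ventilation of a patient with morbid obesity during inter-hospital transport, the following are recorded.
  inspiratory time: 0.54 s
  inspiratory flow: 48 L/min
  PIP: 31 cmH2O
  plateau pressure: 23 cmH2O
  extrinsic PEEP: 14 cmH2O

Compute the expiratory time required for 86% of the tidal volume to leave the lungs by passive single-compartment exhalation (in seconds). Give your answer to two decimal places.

Flow: 48 L/min ÷ 60 = 0.8 L/s.
Vt = flow × Ti = 0.8 L/s × 0.54 s × 1000 mL/L = 432.0 mL.
R = (PIP − Pplat)/V̇ = (31 − 23) / 0.8 = 8.0/0.8 = 10.0 cmH2O·s/L.
C = Vt/(Pplat − PEEP) = 432.0 / (23 − 14) = 432.0/9.0 = 48.0 mL/cmH2O.
τ = R × C = 10.0 × 0.048 L/cmH2O = 0.48 s.
t = −τ·ln(1 − 0.86) = −0.48·ln(0.14) = 0.9437 s.

0.94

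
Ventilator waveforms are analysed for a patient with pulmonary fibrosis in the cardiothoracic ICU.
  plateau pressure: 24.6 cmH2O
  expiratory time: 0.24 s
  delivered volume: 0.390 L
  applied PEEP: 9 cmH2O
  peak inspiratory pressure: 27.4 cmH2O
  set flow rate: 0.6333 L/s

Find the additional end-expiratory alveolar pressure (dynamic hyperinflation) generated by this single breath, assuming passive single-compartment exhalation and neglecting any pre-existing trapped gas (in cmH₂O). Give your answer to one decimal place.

R = (PIP − Pplat)/V̇ = (27.4 − 24.6) / 0.6333 = 2.8/0.6333 = 4.421 cmH2O·s/L.
C = Vt/(Pplat − PEEP) = 390.0 / (24.6 − 9) = 390.0/15.6 = 25.0 mL/cmH2O.
τ = R × C = 4.421 × 0.025 L/cmH2O = 0.1105 s.
Fraction remaining = e^(−Te/τ) = e^(−0.24/0.1105) = 0.114; trapped volume = 390.0 × 0.114 = 44.46 mL.
Additional alveolar pressure from trapping ≈ V_trapped / C = 44.46 / 25.0 = 1.778 cmH2O.

1.8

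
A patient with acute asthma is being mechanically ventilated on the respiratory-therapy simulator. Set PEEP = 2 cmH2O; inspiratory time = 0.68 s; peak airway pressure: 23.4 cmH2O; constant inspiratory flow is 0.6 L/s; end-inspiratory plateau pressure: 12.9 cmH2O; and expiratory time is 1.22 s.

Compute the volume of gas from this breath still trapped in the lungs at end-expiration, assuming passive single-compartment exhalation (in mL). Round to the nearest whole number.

Vt = flow × Ti = 0.6 L/s × 0.68 s × 1000 mL/L = 408.0 mL.
R = (PIP − Pplat)/V̇ = (23.4 − 12.9) / 0.6 = 10.5/0.6 = 17.5 cmH2O·s/L.
C = Vt/(Pplat − PEEP) = 408.0 / (12.9 − 2) = 408.0/10.9 = 37.431 mL/cmH2O.
τ = R × C = 17.5 × 0.03743 L/cmH2O = 0.655 s.
Fraction remaining = e^(−Te/τ) = e^(−1.22/0.655) = 0.1553.
Trapped volume = 408.0 × 0.1553 = 63.362 mL.

63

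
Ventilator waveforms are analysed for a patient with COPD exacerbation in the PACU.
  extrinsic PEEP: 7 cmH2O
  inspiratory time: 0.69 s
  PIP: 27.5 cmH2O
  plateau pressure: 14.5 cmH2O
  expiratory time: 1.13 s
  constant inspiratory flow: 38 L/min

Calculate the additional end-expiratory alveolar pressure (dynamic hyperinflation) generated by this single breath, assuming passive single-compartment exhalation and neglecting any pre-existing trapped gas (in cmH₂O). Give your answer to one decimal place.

2.9

Flow: 38 L/min ÷ 60 = 0.6333 L/s.
Vt = flow × Ti = 0.6333 L/s × 0.69 s × 1000 mL/L = 436.98 mL.
R = (PIP − Pplat)/V̇ = (27.5 − 14.5) / 0.6333 = 13.0/0.6333 = 20.527 cmH2O·s/L.
C = Vt/(Pplat − PEEP) = 436.98 / (14.5 − 7) = 436.98/7.5 = 58.264 mL/cmH2O.
τ = R × C = 20.527 × 0.05826 L/cmH2O = 1.196 s.
Fraction remaining = e^(−Te/τ) = e^(−1.13/1.196) = 0.3888; trapped volume = 436.98 × 0.3888 = 169.9 mL.
Additional alveolar pressure from trapping ≈ V_trapped / C = 169.9 / 58.264 = 2.916 cmH2O.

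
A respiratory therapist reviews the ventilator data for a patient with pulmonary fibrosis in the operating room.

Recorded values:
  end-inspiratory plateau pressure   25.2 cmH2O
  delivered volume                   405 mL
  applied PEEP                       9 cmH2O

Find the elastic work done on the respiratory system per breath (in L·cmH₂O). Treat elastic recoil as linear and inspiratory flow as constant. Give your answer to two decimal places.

Elastic work ≈ ½ × (Pplat − PEEP) × Vt = 0.5 × (25.2 − 9) × 0.405 L = 0.5 × 16.2 × 0.405 = 3.281 L·cmH2O.

3.28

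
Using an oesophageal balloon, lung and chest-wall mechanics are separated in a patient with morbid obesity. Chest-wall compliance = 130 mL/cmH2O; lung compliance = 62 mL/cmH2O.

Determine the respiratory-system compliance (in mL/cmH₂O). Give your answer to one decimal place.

Lung and chest wall are elastances in series: 1/Crs = 1/CL + 1/Ccw.
1/Crs = 1/62 + 1/130 = 0.02382.
Crs = 41.982 mL/cmH2O.

42.0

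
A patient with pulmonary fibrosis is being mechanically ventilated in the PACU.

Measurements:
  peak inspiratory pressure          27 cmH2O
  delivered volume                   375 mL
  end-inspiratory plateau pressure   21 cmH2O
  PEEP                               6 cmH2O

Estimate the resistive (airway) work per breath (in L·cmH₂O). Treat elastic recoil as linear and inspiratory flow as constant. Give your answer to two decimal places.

2.25

With constant inspiratory flow the resistive pressure is constant at PIP − Pplat = 27 − 21 = 6.0 cmH2O, so resistive work = 6.0 × 0.375 = 2.25 L·cmH2O.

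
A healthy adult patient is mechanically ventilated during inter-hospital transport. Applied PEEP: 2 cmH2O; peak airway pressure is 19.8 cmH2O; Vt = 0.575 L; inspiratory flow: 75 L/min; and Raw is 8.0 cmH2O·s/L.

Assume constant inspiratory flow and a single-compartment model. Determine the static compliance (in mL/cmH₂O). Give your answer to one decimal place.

Flow: 75 L/min ÷ 60 = 1.25 L/s.
Equation of motion (constant flow): PIP = Vt/C + R·V̇ + PEEP.
Vt/C = PIP − R·V̇ − PEEP = 19.8 − 8.0×1.25 − 2 = 19.8 − 10.0 − 2 = 7.8 cmH2O.
C = Vt / 7.8 = 575 / 7.8 = 73.718 mL/cmH2O.

73.7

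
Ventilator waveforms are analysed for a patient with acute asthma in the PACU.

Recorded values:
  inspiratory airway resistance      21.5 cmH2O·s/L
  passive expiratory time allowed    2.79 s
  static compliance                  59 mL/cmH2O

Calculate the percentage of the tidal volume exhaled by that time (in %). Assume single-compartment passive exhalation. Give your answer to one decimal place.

88.9

τ = R × C = 21.5 × 59 mL/cmH2O = 21.5 × 0.059 L/cmH2O = 1.269 s.
Passive exhalation: V(t)/V₀ = e^(−t/τ) = e^(−2.79/1.269) = 0.111.
Fraction exhaled = 1 − 0.111 = 0.889 → 88.9%.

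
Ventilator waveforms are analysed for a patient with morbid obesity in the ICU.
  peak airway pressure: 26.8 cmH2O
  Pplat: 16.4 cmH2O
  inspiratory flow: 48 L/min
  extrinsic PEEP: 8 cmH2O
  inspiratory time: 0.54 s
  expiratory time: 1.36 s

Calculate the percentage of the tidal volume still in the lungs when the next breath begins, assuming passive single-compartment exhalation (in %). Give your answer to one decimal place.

13.1

Flow: 48 L/min ÷ 60 = 0.8 L/s.
Vt = flow × Ti = 0.8 L/s × 0.54 s × 1000 mL/L = 432.0 mL.
R = (PIP − Pplat)/V̇ = (26.8 − 16.4) / 0.8 = 10.4/0.8 = 13.0 cmH2O·s/L.
C = Vt/(Pplat − PEEP) = 432.0 / (16.4 − 8) = 432.0/8.4 = 51.429 mL/cmH2O.
τ = R × C = 13.0 × 0.05143 L/cmH2O = 0.6686 s.
Fraction remaining at end-expiration = e^(−Te/τ) = e^(−1.36/0.6686) = 0.1308 → 13.08%.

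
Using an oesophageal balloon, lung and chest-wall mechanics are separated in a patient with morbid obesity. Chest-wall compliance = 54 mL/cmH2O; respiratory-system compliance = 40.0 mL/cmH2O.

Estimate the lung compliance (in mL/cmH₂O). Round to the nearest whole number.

1/CL = 1/Crs − 1/Ccw.
1/CL = 1/40.0 − 1/54 = 0.006481.
CL = 154.3 mL/cmH2O.

154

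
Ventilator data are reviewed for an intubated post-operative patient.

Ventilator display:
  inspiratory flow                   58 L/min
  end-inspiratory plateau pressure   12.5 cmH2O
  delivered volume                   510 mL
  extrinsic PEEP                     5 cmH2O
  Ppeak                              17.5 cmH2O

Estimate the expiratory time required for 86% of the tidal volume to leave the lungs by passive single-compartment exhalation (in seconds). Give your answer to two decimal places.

0.69

Flow: 58 L/min ÷ 60 = 0.9667 L/s.
R = (PIP − Pplat)/V̇ = (17.5 − 12.5) / 0.9667 = 5.0/0.9667 = 5.172 cmH2O·s/L.
C = Vt/(Pplat − PEEP) = 510.0 / (12.5 − 5) = 510.0/7.5 = 68.0 mL/cmH2O.
τ = R × C = 5.172 × 0.068 L/cmH2O = 0.3517 s.
t = −τ·ln(1 − 0.86) = −0.3517·ln(0.14) = 0.6915 s.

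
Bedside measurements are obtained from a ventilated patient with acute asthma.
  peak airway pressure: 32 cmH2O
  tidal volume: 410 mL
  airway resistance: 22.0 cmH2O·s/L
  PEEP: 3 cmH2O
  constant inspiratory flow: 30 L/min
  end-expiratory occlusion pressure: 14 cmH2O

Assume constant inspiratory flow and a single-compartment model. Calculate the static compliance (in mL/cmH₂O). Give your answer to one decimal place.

58.6

Flow: 30 L/min ÷ 60 = 0.5 L/s.
Total PEEP = 14 cmH2O (set 3 + intrinsic 11); this is the baseline alveolar pressure.
Equation of motion (constant flow): PIP = Vt/C + R·V̇ + PEEP.
Vt/C = PIP − R·V̇ − PEEP = 32 − 22.0×0.5 − 14 = 32 − 11.0 − 14 = 7.0 cmH2O.
C = Vt / 7.0 = 410 / 7.0 = 58.571 mL/cmH2O.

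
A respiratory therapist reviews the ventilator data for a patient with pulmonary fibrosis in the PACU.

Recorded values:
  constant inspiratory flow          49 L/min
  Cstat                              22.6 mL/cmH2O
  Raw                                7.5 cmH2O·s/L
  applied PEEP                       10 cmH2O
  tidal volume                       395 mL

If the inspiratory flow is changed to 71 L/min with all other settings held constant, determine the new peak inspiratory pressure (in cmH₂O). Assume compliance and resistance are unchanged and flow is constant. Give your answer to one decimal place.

Flow: 49 L/min ÷ 60 = 0.8167 L/s.
New flow: 71 L/min ÷ 60 = 1.1833 L/s.
PIP = Vt/C + R·V̇ + PEEP (constant-flow equation of motion).
Only the resistive term changes: ΔPIP = R × ΔV̇ = 7.5 × (1.1833 − 0.8167) = 7.5 × 0.3666 = 2.75 cmH2O.
Original PIP = 395/22.6 + 7.5×0.8167 + 10 = 33.603 cmH2O; new PIP = 33.603 + (2.75) = 36.353 cmH2O.

36.4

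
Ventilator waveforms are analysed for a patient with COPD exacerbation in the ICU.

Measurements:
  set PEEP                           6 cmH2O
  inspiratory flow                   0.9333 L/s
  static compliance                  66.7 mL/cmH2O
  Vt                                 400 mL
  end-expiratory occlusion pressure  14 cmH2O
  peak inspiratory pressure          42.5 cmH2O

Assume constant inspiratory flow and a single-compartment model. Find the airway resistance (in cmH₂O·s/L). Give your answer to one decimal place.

Total PEEP = 14 cmH2O (set 6 + intrinsic 8); this is the baseline alveolar pressure.
Equation of motion (constant flow): PIP = Vt/C + R·V̇ + PEEP.
R·V̇ = PIP − Vt/C − PEEP = 42.5 − 400/66.7 − 14 = 42.5 − 5.997 − 14 = 22.503 cmH2O.
R = 22.503 / 0.9333 = 24.111 cmH2O·s/L.

24.1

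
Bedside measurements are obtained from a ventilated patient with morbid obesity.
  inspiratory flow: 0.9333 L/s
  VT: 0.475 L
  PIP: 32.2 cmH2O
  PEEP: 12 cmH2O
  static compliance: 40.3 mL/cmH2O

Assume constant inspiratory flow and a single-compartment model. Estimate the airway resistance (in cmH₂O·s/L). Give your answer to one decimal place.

9.0

Equation of motion (constant flow): PIP = Vt/C + R·V̇ + PEEP.
R·V̇ = PIP − Vt/C − PEEP = 32.2 − 475/40.3 − 12 = 32.2 − 11.787 − 12 = 8.413 cmH2O.
R = 8.413 / 0.9333 = 9.014 cmH2O·s/L.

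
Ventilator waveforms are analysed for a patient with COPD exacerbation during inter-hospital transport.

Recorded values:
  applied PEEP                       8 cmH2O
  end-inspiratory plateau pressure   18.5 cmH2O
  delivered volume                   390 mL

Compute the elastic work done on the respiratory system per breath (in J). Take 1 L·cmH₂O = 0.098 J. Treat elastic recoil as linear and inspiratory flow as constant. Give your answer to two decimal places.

0.20

Elastic work ≈ ½ × (Pplat − PEEP) × Vt = 0.5 × (18.5 − 8) × 0.390 L = 0.5 × 10.5 × 0.390 = 2.048 L·cmH2O.
× 0.098 J/(L·cmH2O) → 0.2007 J.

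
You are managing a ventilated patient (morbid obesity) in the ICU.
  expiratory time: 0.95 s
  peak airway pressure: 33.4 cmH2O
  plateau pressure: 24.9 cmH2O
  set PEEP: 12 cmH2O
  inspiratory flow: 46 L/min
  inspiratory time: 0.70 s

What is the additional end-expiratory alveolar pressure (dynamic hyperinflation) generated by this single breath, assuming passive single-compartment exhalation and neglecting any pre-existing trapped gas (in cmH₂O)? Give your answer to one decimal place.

Flow: 46 L/min ÷ 60 = 0.7667 L/s.
Vt = flow × Ti = 0.7667 L/s × 0.70 s × 1000 mL/L = 536.69 mL.
R = (PIP − Pplat)/V̇ = (33.4 − 24.9) / 0.7667 = 8.5/0.7667 = 11.086 cmH2O·s/L.
C = Vt/(Pplat − PEEP) = 536.69 / (24.9 − 12) = 536.69/12.9 = 41.604 mL/cmH2O.
τ = R × C = 11.086 × 0.0416 L/cmH2O = 0.4612 s.
Fraction remaining = e^(−Te/τ) = e^(−0.95/0.4612) = 0.1275; trapped volume = 536.69 × 0.1275 = 68.428 mL.
Additional alveolar pressure from trapping ≈ V_trapped / C = 68.428 / 41.604 = 1.645 cmH2O.

1.6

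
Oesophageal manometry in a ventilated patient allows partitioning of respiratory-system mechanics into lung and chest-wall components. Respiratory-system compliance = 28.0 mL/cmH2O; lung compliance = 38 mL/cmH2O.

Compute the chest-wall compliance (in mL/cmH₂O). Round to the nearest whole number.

106

1/Ccw = 1/Crs − 1/CL.
1/Ccw = 1/28.0 − 1/38 = 0.009398.
Ccw = 106.41 mL/cmH2O.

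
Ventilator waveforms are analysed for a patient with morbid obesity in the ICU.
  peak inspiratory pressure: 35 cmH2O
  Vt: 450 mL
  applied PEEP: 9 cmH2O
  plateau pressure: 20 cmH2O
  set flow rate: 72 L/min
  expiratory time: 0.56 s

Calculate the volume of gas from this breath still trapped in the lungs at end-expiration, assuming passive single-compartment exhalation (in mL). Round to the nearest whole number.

Flow: 72 L/min ÷ 60 = 1.2 L/s.
R = (PIP − Pplat)/V̇ = (35 − 20) / 1.2 = 15.0/1.2 = 12.5 cmH2O·s/L.
C = Vt/(Pplat − PEEP) = 450.0 / (20 − 9) = 450.0/11.0 = 40.909 mL/cmH2O.
τ = R × C = 12.5 × 0.04091 L/cmH2O = 0.5114 s.
Fraction remaining = e^(−Te/τ) = e^(−0.56/0.5114) = 0.3345.
Trapped volume = 450.0 × 0.3345 = 150.53 mL.

151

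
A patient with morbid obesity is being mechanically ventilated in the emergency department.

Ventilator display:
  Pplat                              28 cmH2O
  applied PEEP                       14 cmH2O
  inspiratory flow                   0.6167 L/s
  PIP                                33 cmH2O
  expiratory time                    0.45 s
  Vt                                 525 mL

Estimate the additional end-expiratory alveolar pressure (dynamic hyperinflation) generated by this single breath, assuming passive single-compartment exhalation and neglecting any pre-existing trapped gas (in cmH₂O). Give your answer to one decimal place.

3.2

R = (PIP − Pplat)/V̇ = (33 − 28) / 0.6167 = 5.0/0.6167 = 8.108 cmH2O·s/L.
C = Vt/(Pplat − PEEP) = 525.0 / (28 − 14) = 525.0/14.0 = 37.5 mL/cmH2O.
τ = R × C = 8.108 × 0.0375 L/cmH2O = 0.3041 s.
Fraction remaining = e^(−Te/τ) = e^(−0.45/0.3041) = 0.2277; trapped volume = 525.0 × 0.2277 = 119.54 mL.
Additional alveolar pressure from trapping ≈ V_trapped / C = 119.54 / 37.5 = 3.188 cmH2O.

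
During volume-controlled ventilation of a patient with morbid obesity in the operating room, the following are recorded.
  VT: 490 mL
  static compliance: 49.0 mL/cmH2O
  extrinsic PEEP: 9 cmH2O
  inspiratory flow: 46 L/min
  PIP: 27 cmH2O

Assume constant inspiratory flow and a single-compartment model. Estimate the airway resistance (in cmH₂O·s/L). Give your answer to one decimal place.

10.4

Flow: 46 L/min ÷ 60 = 0.7667 L/s.
Equation of motion (constant flow): PIP = Vt/C + R·V̇ + PEEP.
R·V̇ = PIP − Vt/C − PEEP = 27 − 490/49.0 − 9 = 27 − 10.0 − 9 = 8.0 cmH2O.
R = 8.0 / 0.7667 = 10.434 cmH2O·s/L.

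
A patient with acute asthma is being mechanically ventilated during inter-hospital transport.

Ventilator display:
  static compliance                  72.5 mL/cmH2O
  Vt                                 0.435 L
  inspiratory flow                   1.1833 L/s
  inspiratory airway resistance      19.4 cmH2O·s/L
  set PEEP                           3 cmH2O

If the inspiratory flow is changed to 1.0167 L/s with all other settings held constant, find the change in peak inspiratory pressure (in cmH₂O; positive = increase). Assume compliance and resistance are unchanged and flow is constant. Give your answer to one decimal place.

PIP = Vt/C + R·V̇ + PEEP (constant-flow equation of motion).
Only the resistive term changes: ΔPIP = R × ΔV̇ = 19.4 × (1.0167 − 1.1833) = 19.4 × -0.1666 = -3.232 cmH2O.

-3.2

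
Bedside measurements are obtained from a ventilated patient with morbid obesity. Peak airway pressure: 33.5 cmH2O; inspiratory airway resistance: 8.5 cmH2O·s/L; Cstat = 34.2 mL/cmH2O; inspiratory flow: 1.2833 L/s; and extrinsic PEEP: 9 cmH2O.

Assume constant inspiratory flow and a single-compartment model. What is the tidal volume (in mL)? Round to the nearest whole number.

465

Equation of motion (constant flow): PIP = Vt/C + R·V̇ + PEEP.
Vt/C = PIP − R·V̇ − PEEP = 33.5 − 10.908 − 9 = 13.592 cmH2O.
Vt = C × 13.592 = 34.2 × 13.592 = 464.85 mL.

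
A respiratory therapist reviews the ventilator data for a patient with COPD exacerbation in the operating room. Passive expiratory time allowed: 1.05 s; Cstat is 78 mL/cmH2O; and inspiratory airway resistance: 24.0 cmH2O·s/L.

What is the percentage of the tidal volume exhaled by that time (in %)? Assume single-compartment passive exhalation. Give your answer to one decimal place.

τ = R × C = 24.0 × 78 mL/cmH2O = 24.0 × 0.078 L/cmH2O = 1.872 s.
Passive exhalation: V(t)/V₀ = e^(−t/τ) = e^(−1.05/1.872) = 0.5707.
Fraction exhaled = 1 − 0.5707 = 0.4293 → 42.93%.

42.9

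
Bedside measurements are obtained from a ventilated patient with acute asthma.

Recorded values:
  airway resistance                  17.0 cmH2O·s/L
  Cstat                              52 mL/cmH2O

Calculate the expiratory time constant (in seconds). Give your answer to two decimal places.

0.88

τ = R × C = 17.0 × 52 mL/cmH2O = 17.0 × 0.052 L/cmH2O = 0.884 s.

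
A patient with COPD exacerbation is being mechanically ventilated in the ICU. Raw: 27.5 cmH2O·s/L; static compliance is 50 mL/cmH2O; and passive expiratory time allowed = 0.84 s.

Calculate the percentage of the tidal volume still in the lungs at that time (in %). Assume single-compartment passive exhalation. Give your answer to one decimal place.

54.3

τ = R × C = 27.5 × 50 mL/cmH2O = 27.5 × 0.050 L/cmH2O = 1.375 s.
Passive exhalation: V(t)/V₀ = e^(−t/τ) = e^(−0.84/1.375) = 0.5429.
Fraction remaining = 0.5429 → 54.29%.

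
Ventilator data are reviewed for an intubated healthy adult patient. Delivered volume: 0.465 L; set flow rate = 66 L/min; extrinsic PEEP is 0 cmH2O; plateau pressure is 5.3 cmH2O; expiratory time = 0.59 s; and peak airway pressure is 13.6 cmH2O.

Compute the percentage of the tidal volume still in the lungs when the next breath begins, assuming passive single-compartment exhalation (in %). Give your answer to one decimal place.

Flow: 66 L/min ÷ 60 = 1.1 L/s.
R = (PIP − Pplat)/V̇ = (13.6 − 5.3) / 1.1 = 8.3/1.1 = 7.545 cmH2O·s/L.
C = Vt/(Pplat − PEEP) = 465.0 / (5.3 − 0) = 465.0/5.3 = 87.736 mL/cmH2O.
τ = R × C = 7.545 × 0.08774 L/cmH2O = 0.662 s.
Fraction remaining at end-expiration = e^(−Te/τ) = e^(−0.59/0.662) = 0.4101 → 41.01%.

41.0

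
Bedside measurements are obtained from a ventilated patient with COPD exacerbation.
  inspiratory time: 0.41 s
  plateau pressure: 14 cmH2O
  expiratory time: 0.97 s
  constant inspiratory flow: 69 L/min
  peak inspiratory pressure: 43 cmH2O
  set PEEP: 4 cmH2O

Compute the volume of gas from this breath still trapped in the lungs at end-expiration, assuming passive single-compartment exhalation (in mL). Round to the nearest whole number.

Flow: 69 L/min ÷ 60 = 1.15 L/s.
Vt = flow × Ti = 1.15 L/s × 0.41 s × 1000 mL/L = 471.5 mL.
R = (PIP − Pplat)/V̇ = (43 − 14) / 1.15 = 29.0/1.15 = 25.217 cmH2O·s/L.
C = Vt/(Pplat − PEEP) = 471.5 / (14 − 4) = 471.5/10.0 = 47.15 mL/cmH2O.
τ = R × C = 25.217 × 0.04715 L/cmH2O = 1.189 s.
Fraction remaining = e^(−Te/τ) = e^(−0.97/1.189) = 0.4423.
Trapped volume = 471.5 × 0.4423 = 208.54 mL.

209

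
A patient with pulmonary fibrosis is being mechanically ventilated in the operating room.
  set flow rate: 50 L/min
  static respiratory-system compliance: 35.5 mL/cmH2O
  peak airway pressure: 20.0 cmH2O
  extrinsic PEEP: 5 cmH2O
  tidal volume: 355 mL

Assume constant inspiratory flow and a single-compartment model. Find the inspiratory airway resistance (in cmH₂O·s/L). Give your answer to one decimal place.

Flow: 50 L/min ÷ 60 = 0.8333 L/s.
Equation of motion (constant flow): PIP = Vt/C + R·V̇ + PEEP.
R·V̇ = PIP − Vt/C − PEEP = 20.0 − 355/35.5 − 5 = 20.0 − 10.0 − 5 = 5.0 cmH2O.
R = 5.0 / 0.8333 = 6.0 cmH2O·s/L.

6.0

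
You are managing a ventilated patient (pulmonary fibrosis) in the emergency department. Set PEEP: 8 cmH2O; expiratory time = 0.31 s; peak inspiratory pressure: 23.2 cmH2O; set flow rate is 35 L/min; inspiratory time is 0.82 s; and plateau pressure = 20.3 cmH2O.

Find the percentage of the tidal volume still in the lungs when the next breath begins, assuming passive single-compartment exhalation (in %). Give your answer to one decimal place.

Flow: 35 L/min ÷ 60 = 0.5833 L/s.
Vt = flow × Ti = 0.5833 L/s × 0.82 s × 1000 mL/L = 478.31 mL.
R = (PIP − Pplat)/V̇ = (23.2 − 20.3) / 0.5833 = 2.9/0.5833 = 4.972 cmH2O·s/L.
C = Vt/(Pplat − PEEP) = 478.31 / (20.3 − 8) = 478.31/12.3 = 38.887 mL/cmH2O.
τ = R × C = 4.972 × 0.03889 L/cmH2O = 0.1934 s.
Fraction remaining at end-expiration = e^(−Te/τ) = e^(−0.31/0.1934) = 0.2013 → 20.13%.

20.1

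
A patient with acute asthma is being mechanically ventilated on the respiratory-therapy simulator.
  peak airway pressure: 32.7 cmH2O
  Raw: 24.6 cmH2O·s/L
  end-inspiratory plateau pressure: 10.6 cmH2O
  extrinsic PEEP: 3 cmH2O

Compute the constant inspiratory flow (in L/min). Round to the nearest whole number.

flow = (PIP − Pplat) / Raw = (32.7 − 10.6) / 24.6 = 0.8984 L/s × 60 = 53.904 L/min.

54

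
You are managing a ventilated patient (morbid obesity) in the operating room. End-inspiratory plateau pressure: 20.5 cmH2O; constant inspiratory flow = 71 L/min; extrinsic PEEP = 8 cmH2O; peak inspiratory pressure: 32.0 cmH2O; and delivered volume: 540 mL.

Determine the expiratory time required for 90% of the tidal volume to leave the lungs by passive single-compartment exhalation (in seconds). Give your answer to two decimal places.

0.97

Flow: 71 L/min ÷ 60 = 1.1833 L/s.
R = (PIP − Pplat)/V̇ = (32.0 − 20.5) / 1.1833 = 11.5/1.1833 = 9.719 cmH2O·s/L.
C = Vt/(Pplat − PEEP) = 540.0 / (20.5 − 8) = 540.0/12.5 = 43.2 mL/cmH2O.
τ = R × C = 9.719 × 0.0432 L/cmH2O = 0.4199 s.
t = −τ·ln(1 − 0.90) = −0.4199·ln(0.1) = 0.9669 s.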